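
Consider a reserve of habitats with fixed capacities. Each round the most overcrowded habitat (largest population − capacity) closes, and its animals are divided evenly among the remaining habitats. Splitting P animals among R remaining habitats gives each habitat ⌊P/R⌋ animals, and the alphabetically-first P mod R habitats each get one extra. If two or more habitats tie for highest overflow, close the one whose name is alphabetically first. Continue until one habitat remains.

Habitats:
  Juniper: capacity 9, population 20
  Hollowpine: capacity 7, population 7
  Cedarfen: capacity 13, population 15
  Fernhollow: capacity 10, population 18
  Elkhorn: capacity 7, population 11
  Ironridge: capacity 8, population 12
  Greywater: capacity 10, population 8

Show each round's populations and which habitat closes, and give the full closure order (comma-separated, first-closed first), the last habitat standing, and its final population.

Round 1: Cedarfen=15 Elkhorn=11 Fernhollow=18 Greywater=8 Hollowpine=7 Ironridge=12 Juniper=20 → close Juniper (overflow 11)
  20÷6 = 3 each, +1 to first 2
Round 2: Cedarfen=19 Elkhorn=15 Fernhollow=21 Greywater=11 Hollowpine=10 Ironridge=15 → close Fernhollow (overflow 11)
  21÷5 = 4 each, +1 to first 1
Round 3: Cedarfen=24 Elkhorn=19 Greywater=15 Hollowpine=14 Ironridge=19 → close Elkhorn (overflow 12)
  19÷4 = 4 each, +1 to first 3
Round 4: Cedarfen=29 Greywater=20 Hollowpine=19 Ironridge=23 → close Cedarfen (overflow 16)
  29÷3 = 9 each, +1 to first 2
Round 5: Greywater=30 Hollowpine=29 Ironridge=32 → close Ironridge (overflow 24)
  32÷2 = 16 each, +1 to first 0
Round 6: Greywater=46 Hollowpine=45 → close Hollowpine (overflow 38)
  45÷1 = 45 each, +1 to first 0

Closure order: Juniper, Fernhollow, Elkhorn, Cedarfen, Ironridge, Hollowpine
Last habitat: Greywater with 91 animals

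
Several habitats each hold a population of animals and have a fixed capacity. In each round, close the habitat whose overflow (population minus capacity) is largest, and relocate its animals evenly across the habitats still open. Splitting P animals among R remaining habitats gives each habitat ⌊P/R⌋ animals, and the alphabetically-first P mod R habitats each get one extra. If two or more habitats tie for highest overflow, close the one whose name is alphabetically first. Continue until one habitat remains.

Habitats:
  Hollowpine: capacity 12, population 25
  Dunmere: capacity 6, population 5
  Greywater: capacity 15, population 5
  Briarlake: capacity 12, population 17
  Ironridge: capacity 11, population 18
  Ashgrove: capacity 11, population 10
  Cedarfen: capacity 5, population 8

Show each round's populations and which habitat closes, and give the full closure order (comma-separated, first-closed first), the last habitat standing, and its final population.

Closure order: Hollowpine, Ironridge, Briarlake, Cedarfen, Ashgrove, Dunmere
Last habitat: Greywater with 88 animals

Round 1: Ashgrove=10 Briarlake=17 Cedarfen=8 Dunmere=5 Greywater=5 Hollowpine=25 Ironridge=18 → close Hollowpine (overflow 13)
  25÷6 = 4 each, +1 to first 1
Round 2: Ashgrove=15 Briarlake=21 Cedarfen=12 Dunmere=9 Greywater=9 Ironridge=22 → close Ironridge (overflow 11)
  22÷5 = 4 each, +1 to first 2
Round 3: Ashgrove=20 Briarlake=26 Cedarfen=16 Dunmere=13 Greywater=13 → close Briarlake (overflow 14)
  26÷4 = 6 each, +1 to first 2
Round 4: Ashgrove=27 Cedarfen=23 Dunmere=19 Greywater=19 → close Cedarfen (overflow 18)
  23÷3 = 7 each, +1 to first 2
Round 5: Ashgrove=35 Dunmere=27 Greywater=26 → close Ashgrove (overflow 24)
  35÷2 = 17 each, +1 to first 1
Round 6: Dunmere=45 Greywater=43 → close Dunmere (overflow 39)
  45÷1 = 45 each, +1 to first 0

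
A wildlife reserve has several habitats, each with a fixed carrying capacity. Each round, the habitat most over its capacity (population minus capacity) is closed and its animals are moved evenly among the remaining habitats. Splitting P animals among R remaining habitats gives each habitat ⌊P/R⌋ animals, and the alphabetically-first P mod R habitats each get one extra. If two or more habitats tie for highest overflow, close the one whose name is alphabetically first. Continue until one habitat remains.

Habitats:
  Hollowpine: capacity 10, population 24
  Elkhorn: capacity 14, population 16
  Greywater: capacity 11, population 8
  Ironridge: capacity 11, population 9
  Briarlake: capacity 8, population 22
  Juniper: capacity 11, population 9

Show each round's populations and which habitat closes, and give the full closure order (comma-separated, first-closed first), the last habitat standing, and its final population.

Round 1: Briarlake=22 Elkhorn=16 Greywater=8 Hollowpine=24 Ironridge=9 Juniper=9 → close Briarlake (overflow 14)
  22÷5 = 4 each, +1 to first 2
Round 2: Elkhorn=21 Greywater=13 Hollowpine=28 Ironridge=13 Juniper=13 → close Hollowpine (overflow 18)
  28÷4 = 7 each, +1 to first 0
Round 3: Elkhorn=28 Greywater=20 Ironridge=20 Juniper=20 → close Elkhorn (overflow 14)
  28÷3 = 9 each, +1 to first 1
Round 4: Greywater=30 Ironridge=29 Juniper=29 → close Greywater (overflow 19)
  30÷2 = 15 each, +1 to first 0
Round 5: Ironridge=44 Juniper=44 → close Ironridge (overflow 33)
  44÷1 = 44 each, +1 to first 0

Closure order: Briarlake, Hollowpine, Elkhorn, Greywater, Ironridge
Last habitat: Juniper with 88 animals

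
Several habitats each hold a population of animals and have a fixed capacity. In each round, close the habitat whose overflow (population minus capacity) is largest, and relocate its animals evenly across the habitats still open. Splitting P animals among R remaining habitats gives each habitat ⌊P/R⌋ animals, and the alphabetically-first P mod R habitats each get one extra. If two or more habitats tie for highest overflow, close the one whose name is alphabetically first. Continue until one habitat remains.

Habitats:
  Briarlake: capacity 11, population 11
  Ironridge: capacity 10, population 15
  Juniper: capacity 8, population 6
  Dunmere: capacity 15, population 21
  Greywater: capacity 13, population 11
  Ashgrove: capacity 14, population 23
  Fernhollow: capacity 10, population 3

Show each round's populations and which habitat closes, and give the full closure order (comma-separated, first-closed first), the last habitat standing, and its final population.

Closure order: Ashgrove, Dunmere, Ironridge, Briarlake, Greywater, Juniper
Last habitat: Fernhollow with 90 animals

Round 1: Ashgrove=23 Briarlake=11 Dunmere=21 Fernhollow=3 Greywater=11 Ironridge=15 Juniper=6 → close Ashgrove (overflow 9)
  23÷6 = 3 each, +1 to first 5
Round 2: Briarlake=15 Dunmere=25 Fernhollow=7 Greywater=15 Ironridge=19 Juniper=9 → close Dunmere (overflow 10)
  25÷5 = 5 each, +1 to first 0
Round 3: Briarlake=20 Fernhollow=12 Greywater=20 Ironridge=24 Juniper=14 → close Ironridge (overflow 14)
  24÷4 = 6 each, +1 to first 0
Round 4: Briarlake=26 Fernhollow=18 Greywater=26 Juniper=20 → close Briarlake (overflow 15)
  26÷3 = 8 each, +1 to first 2
Round 5: Fernhollow=27 Greywater=35 Juniper=28 → close Greywater (overflow 22)
  35÷2 = 17 each, +1 to first 1
Round 6: Fernhollow=45 Juniper=45 → close Juniper (overflow 37)
  45÷1 = 45 each, +1 to first 0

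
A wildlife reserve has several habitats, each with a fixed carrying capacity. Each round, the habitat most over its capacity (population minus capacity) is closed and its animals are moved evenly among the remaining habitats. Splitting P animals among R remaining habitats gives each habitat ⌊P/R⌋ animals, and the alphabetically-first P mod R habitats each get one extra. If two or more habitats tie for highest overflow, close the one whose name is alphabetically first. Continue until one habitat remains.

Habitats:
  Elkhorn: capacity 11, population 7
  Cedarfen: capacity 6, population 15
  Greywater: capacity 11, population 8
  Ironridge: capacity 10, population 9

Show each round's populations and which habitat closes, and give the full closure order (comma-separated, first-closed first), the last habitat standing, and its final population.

Round 1: Cedarfen=15 Elkhorn=7 Greywater=8 Ironridge=9 → close Cedarfen (overflow 9)
  15÷3 = 5 each, +1 to first 0
Round 2: Elkhorn=12 Greywater=13 Ironridge=14 → close Ironridge (overflow 4)
  14÷2 = 7 each, +1 to first 0
Round 3: Elkhorn=19 Greywater=20 → close Greywater (overflow 9)
  20÷1 = 20 each, +1 to first 0

Closure order: Cedarfen, Ironridge, Greywater
Last habitat: Elkhorn with 39 animals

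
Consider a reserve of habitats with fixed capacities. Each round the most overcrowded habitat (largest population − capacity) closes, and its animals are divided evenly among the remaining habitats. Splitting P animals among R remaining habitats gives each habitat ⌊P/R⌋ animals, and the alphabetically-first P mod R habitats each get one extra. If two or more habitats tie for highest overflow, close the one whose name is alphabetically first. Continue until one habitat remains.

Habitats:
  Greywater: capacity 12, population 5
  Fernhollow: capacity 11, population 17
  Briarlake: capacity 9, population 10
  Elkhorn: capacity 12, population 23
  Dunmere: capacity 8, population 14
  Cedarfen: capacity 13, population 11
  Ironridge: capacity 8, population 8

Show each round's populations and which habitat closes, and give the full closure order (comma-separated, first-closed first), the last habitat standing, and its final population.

Closure order: Elkhorn, Dunmere, Fernhollow, Briarlake, Cedarfen, Ironridge
Last habitat: Greywater with 88 animals

Round 1: Briarlake=10 Cedarfen=11 Dunmere=14 Elkhorn=23 Fernhollow=17 Greywater=5 Ironridge=8 → close Elkhorn (overflow 11)
  23÷6 = 3 each, +1 to first 5
Round 2: Briarlake=14 Cedarfen=15 Dunmere=18 Fernhollow=21 Greywater=9 Ironridge=11 → close Dunmere (overflow 10)
  18÷5 = 3 each, +1 to first 3
Round 3: Briarlake=18 Cedarfen=19 Fernhollow=25 Greywater=12 Ironridge=14 → close Fernhollow (overflow 14)
  25÷4 = 6 each, +1 to first 1
Round 4: Briarlake=25 Cedarfen=25 Greywater=18 Ironridge=20 → close Briarlake (overflow 16)
  25÷3 = 8 each, +1 to first 1
Round 5: Cedarfen=34 Greywater=26 Ironridge=28 → close Cedarfen (overflow 21)
  34÷2 = 17 each, +1 to first 0
Round 6: Greywater=43 Ironridge=45 → close Ironridge (overflow 37)
  45÷1 = 45 each, +1 to first 0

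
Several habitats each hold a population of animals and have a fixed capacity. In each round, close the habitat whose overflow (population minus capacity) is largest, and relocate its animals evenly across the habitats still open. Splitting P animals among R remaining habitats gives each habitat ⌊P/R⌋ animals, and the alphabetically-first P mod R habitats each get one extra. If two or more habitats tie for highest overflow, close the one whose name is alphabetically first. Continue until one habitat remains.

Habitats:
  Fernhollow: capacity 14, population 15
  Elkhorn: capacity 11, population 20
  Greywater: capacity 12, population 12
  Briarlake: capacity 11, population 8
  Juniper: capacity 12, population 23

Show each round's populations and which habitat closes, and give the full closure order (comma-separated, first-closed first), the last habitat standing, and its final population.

Closure order: Juniper, Elkhorn, Fernhollow, Greywater
Last habitat: Briarlake with 78 animals

Round 1: Briarlake=8 Elkhorn=20 Fernhollow=15 Greywater=12 Juniper=23 → close Juniper (overflow 11)
  23÷4 = 5 each, +1 to first 3
Round 2: Briarlake=14 Elkhorn=26 Fernhollow=21 Greywater=17 → close Elkhorn (overflow 15)
  26÷3 = 8 each, +1 to first 2
Round 3: Briarlake=23 Fernhollow=30 Greywater=25 → close Fernhollow (overflow 16)
  30÷2 = 15 each, +1 to first 0
Round 4: Briarlake=38 Greywater=40 → close Greywater (overflow 28)
  40÷1 = 40 each, +1 to first 0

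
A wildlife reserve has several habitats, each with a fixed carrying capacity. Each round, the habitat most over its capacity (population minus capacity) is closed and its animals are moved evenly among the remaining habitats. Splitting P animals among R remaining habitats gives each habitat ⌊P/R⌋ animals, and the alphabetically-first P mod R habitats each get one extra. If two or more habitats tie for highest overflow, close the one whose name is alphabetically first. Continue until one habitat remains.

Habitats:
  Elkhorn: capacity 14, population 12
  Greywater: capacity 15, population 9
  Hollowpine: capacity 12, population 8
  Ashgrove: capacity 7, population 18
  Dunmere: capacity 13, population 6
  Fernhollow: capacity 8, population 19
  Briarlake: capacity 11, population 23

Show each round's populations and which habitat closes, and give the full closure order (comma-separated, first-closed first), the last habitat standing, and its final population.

Round 1: Ashgrove=18 Briarlake=23 Dunmere=6 Elkhorn=12 Fernhollow=19 Greywater=9 Hollowpine=8 → close Briarlake (overflow 12)
  23÷6 = 3 each, +1 to first 5
Round 2: Ashgrove=22 Dunmere=10 Elkhorn=16 Fernhollow=23 Greywater=13 Hollowpine=11 → close Ashgrove (overflow 15)
  22÷5 = 4 each, +1 to first 2
Round 3: Dunmere=15 Elkhorn=21 Fernhollow=27 Greywater=17 Hollowpine=15 → close Fernhollow (overflow 19)
  27÷4 = 6 each, +1 to first 3
Round 4: Dunmere=22 Elkhorn=28 Greywater=24 Hollowpine=21 → close Elkhorn (overflow 14)
  28÷3 = 9 each, +1 to first 1
Round 5: Dunmere=32 Greywater=33 Hollowpine=30 → close Dunmere (overflow 19)
  32÷2 = 16 each, +1 to first 0
Round 6: Greywater=49 Hollowpine=46 → close Greywater (overflow 34)
  49÷1 = 49 each, +1 to first 0

Closure order: Briarlake, Ashgrove, Fernhollow, Elkhorn, Dunmere, Greywater
Last habitat: Hollowpine with 95 animals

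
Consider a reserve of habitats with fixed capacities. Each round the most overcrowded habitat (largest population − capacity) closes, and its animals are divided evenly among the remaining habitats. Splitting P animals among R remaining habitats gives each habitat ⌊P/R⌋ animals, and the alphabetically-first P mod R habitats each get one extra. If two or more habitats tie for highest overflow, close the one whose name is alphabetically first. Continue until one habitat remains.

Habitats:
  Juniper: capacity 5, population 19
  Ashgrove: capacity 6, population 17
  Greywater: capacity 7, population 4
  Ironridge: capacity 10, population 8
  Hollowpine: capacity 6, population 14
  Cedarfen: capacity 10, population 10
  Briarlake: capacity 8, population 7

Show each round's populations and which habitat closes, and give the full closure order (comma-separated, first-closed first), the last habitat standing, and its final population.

Round 1: Ashgrove=17 Briarlake=7 Cedarfen=10 Greywater=4 Hollowpine=14 Ironridge=8 Juniper=19 → close Juniper (overflow 14)
  19÷6 = 3 each, +1 to first 1
Round 2: Ashgrove=21 Briarlake=10 Cedarfen=13 Greywater=7 Hollowpine=17 Ironridge=11 → close Ashgrove (overflow 15)
  21÷5 = 4 each, +1 to first 1
Round 3: Briarlake=15 Cedarfen=17 Greywater=11 Hollowpine=21 Ironridge=15 → close Hollowpine (overflow 15)
  21÷4 = 5 each, +1 to first 1
Round 4: Briarlake=21 Cedarfen=22 Greywater=16 Ironridge=20 → close Briarlake (overflow 13)
  21÷3 = 7 each, +1 to first 0
Round 5: Cedarfen=29 Greywater=23 Ironridge=27 → close Cedarfen (overflow 19)
  29÷2 = 14 each, +1 to first 1
Round 6: Greywater=38 Ironridge=41 → close Greywater (overflow 31)
  38÷1 = 38 each, +1 to first 0

Closure order: Juniper, Ashgrove, Hollowpine, Briarlake, Cedarfen, Greywater
Last habitat: Ironridge with 79 animals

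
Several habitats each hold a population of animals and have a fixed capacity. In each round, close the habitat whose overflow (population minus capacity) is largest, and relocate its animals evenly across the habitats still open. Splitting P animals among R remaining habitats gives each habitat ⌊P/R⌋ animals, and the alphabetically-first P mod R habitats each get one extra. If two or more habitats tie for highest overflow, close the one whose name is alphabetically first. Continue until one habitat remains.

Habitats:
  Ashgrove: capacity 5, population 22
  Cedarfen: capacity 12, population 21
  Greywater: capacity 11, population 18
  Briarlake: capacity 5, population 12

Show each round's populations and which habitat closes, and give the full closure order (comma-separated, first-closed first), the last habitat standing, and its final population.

Round 1: Ashgrove=22 Briarlake=12 Cedarfen=21 Greywater=18 → close Ashgrove (overflow 17)
  22÷3 = 7 each, +1 to first 1
Round 2: Briarlake=20 Cedarfen=28 Greywater=25 → close Cedarfen (overflow 16)
  28÷2 = 14 each, +1 to first 0
Round 3: Briarlake=34 Greywater=39 → close Briarlake (overflow 29)
  34÷1 = 34 each, +1 to first 0

Closure order: Ashgrove, Cedarfen, Briarlake
Last habitat: Greywater with 73 animals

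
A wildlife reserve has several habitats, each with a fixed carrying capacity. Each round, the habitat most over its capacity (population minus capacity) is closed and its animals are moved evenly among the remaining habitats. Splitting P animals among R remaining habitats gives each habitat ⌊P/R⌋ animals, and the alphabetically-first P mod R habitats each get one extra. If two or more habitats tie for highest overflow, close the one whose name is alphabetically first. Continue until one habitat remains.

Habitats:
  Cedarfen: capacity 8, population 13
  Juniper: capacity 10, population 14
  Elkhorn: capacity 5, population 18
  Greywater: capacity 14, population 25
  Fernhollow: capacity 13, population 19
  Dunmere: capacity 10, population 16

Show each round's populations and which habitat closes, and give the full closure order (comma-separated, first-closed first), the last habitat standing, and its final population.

Round 1: Cedarfen=13 Dunmere=16 Elkhorn=18 Fernhollow=19 Greywater=25 Juniper=14 → close Elkhorn (overflow 13)
  18÷5 = 3 each, +1 to first 3
Round 2: Cedarfen=17 Dunmere=20 Fernhollow=23 Greywater=28 Juniper=17 → close Greywater (overflow 14)
  28÷4 = 7 each, +1 to first 0
Round 3: Cedarfen=24 Dunmere=27 Fernhollow=30 Juniper=24 → close Dunmere (overflow 17)
  27÷3 = 9 each, +1 to first 0
Round 4: Cedarfen=33 Fernhollow=39 Juniper=33 → close Fernhollow (overflow 26)
  39÷2 = 19 each, +1 to first 1
Round 5: Cedarfen=53 Juniper=52 → close Cedarfen (overflow 45)
  53÷1 = 53 each, +1 to first 0

Closure order: Elkhorn, Greywater, Dunmere, Fernhollow, Cedarfen
Last habitat: Juniper with 105 animals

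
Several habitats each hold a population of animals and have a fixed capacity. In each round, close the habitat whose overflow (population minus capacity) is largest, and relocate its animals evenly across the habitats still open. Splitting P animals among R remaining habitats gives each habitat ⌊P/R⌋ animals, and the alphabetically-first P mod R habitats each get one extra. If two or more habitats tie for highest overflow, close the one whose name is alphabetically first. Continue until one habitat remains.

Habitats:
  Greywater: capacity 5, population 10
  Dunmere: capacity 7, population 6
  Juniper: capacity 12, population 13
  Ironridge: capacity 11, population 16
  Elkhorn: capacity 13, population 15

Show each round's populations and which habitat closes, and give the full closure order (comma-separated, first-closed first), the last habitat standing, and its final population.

Round 1: Dunmere=6 Elkhorn=15 Greywater=10 Ironridge=16 Juniper=13 → close Greywater (overflow 5)
  10÷4 = 2 each, +1 to first 2
Round 2: Dunmere=9 Elkhorn=18 Ironridge=18 Juniper=15 → close Ironridge (overflow 7)
  18÷3 = 6 each, +1 to first 0
Round 3: Dunmere=15 Elkhorn=24 Juniper=21 → close Elkhorn (overflow 11)
  24÷2 = 12 each, +1 to first 0
Round 4: Dunmere=27 Juniper=33 → close Juniper (overflow 21)
  33÷1 = 33 each, +1 to first 0

Closure order: Greywater, Ironridge, Elkhorn, Juniper
Last habitat: Dunmere with 60 animals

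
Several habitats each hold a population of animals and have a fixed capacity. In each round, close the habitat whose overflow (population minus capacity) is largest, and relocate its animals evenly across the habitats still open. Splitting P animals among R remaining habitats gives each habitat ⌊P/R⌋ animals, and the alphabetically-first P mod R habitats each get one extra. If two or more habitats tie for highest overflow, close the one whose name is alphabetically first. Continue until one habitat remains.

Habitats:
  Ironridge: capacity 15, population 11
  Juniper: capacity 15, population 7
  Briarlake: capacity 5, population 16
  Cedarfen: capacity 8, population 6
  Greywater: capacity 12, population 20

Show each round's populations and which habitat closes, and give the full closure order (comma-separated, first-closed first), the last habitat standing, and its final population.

Closure order: Briarlake, Greywater, Cedarfen, Ironridge
Last habitat: Juniper with 60 animals

Round 1: Briarlake=16 Cedarfen=6 Greywater=20 Ironridge=11 Juniper=7 → close Briarlake (overflow 11)
  16÷4 = 4 each, +1 to first 0
Round 2: Cedarfen=10 Greywater=24 Ironridge=15 Juniper=11 → close Greywater (overflow 12)
  24÷3 = 8 each, +1 to first 0
Round 3: Cedarfen=18 Ironridge=23 Juniper=19 → close Cedarfen (overflow 10)
  18÷2 = 9 each, +1 to first 0
Round 4: Ironridge=32 Juniper=28 → close Ironridge (overflow 17)
  32÷1 = 32 each, +1 to first 0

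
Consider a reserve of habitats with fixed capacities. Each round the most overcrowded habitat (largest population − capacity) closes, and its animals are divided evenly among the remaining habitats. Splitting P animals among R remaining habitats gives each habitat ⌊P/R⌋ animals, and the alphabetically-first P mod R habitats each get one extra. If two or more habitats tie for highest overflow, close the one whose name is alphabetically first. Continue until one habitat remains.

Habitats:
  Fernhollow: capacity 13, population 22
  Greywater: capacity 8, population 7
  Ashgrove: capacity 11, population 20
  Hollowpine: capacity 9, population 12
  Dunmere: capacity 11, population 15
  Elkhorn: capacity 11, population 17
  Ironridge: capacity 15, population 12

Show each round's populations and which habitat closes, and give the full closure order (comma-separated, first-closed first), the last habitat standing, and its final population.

Round 1: Ashgrove=20 Dunmere=15 Elkhorn=17 Fernhollow=22 Greywater=7 Hollowpine=12 Ironridge=12 → close Ashgrove (overflow 9)
  20÷6 = 3 each, +1 to first 2
Round 2: Dunmere=19 Elkhorn=21 Fernhollow=25 Greywater=10 Hollowpine=15 Ironridge=15 → close Fernhollow (overflow 12)
  25÷5 = 5 each, +1 to first 0
Round 3: Dunmere=24 Elkhorn=26 Greywater=15 Hollowpine=20 Ironridge=20 → close Elkhorn (overflow 15)
  26÷4 = 6 each, +1 to first 2
Round 4: Dunmere=31 Greywater=22 Hollowpine=26 Ironridge=26 → close Dunmere (overflow 20)
  31÷3 = 10 each, +1 to first 1
Round 5: Greywater=33 Hollowpine=36 Ironridge=36 → close Hollowpine (overflow 27)
  36÷2 = 18 each, +1 to first 0
Round 6: Greywater=51 Ironridge=54 → close Greywater (overflow 43)
  51÷1 = 51 each, +1 to first 0

Closure order: Ashgrove, Fernhollow, Elkhorn, Dunmere, Hollowpine, Greywater
Last habitat: Ironridge with 105 animals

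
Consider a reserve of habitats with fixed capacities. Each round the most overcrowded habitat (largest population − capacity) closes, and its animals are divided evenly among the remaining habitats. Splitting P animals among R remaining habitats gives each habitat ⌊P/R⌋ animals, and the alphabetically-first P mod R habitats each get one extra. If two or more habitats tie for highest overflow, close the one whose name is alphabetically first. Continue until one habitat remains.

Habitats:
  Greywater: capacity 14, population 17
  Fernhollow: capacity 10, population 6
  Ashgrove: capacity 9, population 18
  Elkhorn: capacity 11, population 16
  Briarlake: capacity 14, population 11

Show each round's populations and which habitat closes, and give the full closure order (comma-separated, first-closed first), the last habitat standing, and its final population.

Round 1: Ashgrove=18 Briarlake=11 Elkhorn=16 Fernhollow=6 Greywater=17 → close Ashgrove (overflow 9)
  18÷4 = 4 each, +1 to first 2
Round 2: Briarlake=16 Elkhorn=21 Fernhollow=10 Greywater=21 → close Elkhorn (overflow 10)
  21÷3 = 7 each, +1 to first 0
Round 3: Briarlake=23 Fernhollow=17 Greywater=28 → close Greywater (overflow 14)
  28÷2 = 14 each, +1 to first 0
Round 4: Briarlake=37 Fernhollow=31 → close Briarlake (overflow 23)
  37÷1 = 37 each, +1 to first 0

Closure order: Ashgrove, Elkhorn, Greywater, Briarlake
Last habitat: Fernhollow with 68 animals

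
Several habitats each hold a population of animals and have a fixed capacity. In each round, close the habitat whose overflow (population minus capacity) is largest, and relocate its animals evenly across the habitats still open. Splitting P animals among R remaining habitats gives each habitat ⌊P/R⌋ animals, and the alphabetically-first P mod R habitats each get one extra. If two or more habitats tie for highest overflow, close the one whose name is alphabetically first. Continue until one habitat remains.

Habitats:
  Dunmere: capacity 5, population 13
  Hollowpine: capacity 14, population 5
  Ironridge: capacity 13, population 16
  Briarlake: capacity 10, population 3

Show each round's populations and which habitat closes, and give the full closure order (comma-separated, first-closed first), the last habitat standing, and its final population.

Closure order: Dunmere, Ironridge, Briarlake
Last habitat: Hollowpine with 37 animals

Round 1: Briarlake=3 Dunmere=13 Hollowpine=5 Ironridge=16 → close Dunmere (overflow 8)
  13÷3 = 4 each, +1 to first 1
Round 2: Briarlake=8 Hollowpine=9 Ironridge=20 → close Ironridge (overflow 7)
  20÷2 = 10 each, +1 to first 0
Round 3: Briarlake=18 Hollowpine=19 → close Briarlake (overflow 8)
  18÷1 = 18 each, +1 to first 0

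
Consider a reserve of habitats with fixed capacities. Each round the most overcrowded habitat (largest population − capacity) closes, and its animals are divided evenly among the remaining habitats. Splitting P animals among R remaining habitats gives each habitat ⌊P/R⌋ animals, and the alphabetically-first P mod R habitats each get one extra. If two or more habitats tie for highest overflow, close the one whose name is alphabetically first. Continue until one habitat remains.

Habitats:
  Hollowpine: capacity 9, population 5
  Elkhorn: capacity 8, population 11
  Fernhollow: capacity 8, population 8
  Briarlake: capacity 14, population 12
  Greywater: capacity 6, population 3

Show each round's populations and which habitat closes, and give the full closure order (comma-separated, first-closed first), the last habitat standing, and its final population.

Round 1: Briarlake=12 Elkhorn=11 Fernhollow=8 Greywater=3 Hollowpine=5 → close Elkhorn (overflow 3)
  11÷4 = 2 each, +1 to first 3
Round 2: Briarlake=15 Fernhollow=11 Greywater=6 Hollowpine=7 → close Fernhollow (overflow 3)
  11÷3 = 3 each, +1 to first 2
Round 3: Briarlake=19 Greywater=10 Hollowpine=10 → close Briarlake (overflow 5)
  19÷2 = 9 each, +1 to first 1
Round 4: Greywater=20 Hollowpine=19 → close Greywater (overflow 14)
  20÷1 = 20 each, +1 to first 0

Closure order: Elkhorn, Fernhollow, Briarlake, Greywater
Last habitat: Hollowpine with 39 animals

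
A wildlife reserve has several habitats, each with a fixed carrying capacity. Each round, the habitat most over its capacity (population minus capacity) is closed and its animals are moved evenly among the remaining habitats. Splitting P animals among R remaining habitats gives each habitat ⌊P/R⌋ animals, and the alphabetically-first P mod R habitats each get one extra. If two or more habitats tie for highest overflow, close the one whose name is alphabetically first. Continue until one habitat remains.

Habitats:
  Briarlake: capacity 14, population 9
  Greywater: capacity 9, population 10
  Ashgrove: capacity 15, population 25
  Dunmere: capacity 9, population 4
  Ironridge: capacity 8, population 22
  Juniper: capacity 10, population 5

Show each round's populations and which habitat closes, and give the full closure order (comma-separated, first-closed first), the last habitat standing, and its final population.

Round 1: Ashgrove=25 Briarlake=9 Dunmere=4 Greywater=10 Ironridge=22 Juniper=5 → close Ironridge (overflow 14)
  22÷5 = 4 each, +1 to first 2
Round 2: Ashgrove=30 Briarlake=14 Dunmere=8 Greywater=14 Juniper=9 → close Ashgrove (overflow 15)
  30÷4 = 7 each, +1 to first 2
Round 3: Briarlake=22 Dunmere=16 Greywater=21 Juniper=16 → close Greywater (overflow 12)
  21÷3 = 7 each, +1 to first 0
Round 4: Briarlake=29 Dunmere=23 Juniper=23 → close Briarlake (overflow 15)
  29÷2 = 14 each, +1 to first 1
Round 5: Dunmere=38 Juniper=37 → close Dunmere (overflow 29)
  38÷1 = 38 each, +1 to first 0

Closure order: Ironridge, Ashgrove, Greywater, Briarlake, Dunmere
Last habitat: Juniper with 75 animals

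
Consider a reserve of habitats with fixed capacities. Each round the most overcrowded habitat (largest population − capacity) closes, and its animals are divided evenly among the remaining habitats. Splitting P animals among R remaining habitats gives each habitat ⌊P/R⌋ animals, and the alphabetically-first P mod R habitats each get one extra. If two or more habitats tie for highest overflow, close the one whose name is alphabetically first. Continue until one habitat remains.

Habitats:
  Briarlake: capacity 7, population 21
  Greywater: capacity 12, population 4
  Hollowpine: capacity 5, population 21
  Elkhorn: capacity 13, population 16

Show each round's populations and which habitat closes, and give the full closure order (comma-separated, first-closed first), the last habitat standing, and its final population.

Round 1: Briarlake=21 Elkhorn=16 Greywater=4 Hollowpine=21 → close Hollowpine (overflow 16)
  21÷3 = 7 each, +1 to first 0
Round 2: Briarlake=28 Elkhorn=23 Greywater=11 → close Briarlake (overflow 21)
  28÷2 = 14 each, +1 to first 0
Round 3: Elkhorn=37 Greywater=25 → close Elkhorn (overflow 24)
  37÷1 = 37 each, +1 to first 0

Closure order: Hollowpine, Briarlake, Elkhorn
Last habitat: Greywater with 62 animals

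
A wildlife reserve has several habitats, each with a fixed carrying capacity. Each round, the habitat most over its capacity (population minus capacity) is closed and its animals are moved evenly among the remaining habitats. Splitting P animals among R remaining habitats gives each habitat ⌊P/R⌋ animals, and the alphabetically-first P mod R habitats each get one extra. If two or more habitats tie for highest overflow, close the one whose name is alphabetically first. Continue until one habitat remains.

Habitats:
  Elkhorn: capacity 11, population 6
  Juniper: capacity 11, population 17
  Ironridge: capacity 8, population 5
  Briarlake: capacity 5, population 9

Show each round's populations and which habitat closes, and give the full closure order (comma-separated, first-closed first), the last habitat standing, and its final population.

Closure order: Juniper, Briarlake, Elkhorn
Last habitat: Ironridge with 37 animals

Round 1: Briarlake=9 Elkhorn=6 Ironridge=5 Juniper=17 → close Juniper (overflow 6)
  17÷3 = 5 each, +1 to first 2
Round 2: Briarlake=15 Elkhorn=12 Ironridge=10 → close Briarlake (overflow 10)
  15÷2 = 7 each, +1 to first 1
Round 3: Elkhorn=20 Ironridge=17 → close Elkhorn (overflow 9)
  20÷1 = 20 each, +1 to first 0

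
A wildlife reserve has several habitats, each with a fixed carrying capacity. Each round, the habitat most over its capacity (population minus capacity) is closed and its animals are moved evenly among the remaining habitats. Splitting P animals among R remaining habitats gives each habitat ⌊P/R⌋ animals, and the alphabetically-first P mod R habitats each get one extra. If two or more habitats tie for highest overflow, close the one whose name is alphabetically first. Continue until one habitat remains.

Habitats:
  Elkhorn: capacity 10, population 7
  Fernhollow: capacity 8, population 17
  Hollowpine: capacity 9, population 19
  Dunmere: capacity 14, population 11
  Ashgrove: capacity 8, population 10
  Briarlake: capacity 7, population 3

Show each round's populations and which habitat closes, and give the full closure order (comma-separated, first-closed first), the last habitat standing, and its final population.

Round 1: Ashgrove=10 Briarlake=3 Dunmere=11 Elkhorn=7 Fernhollow=17 Hollowpine=19 → close Hollowpine (overflow 10)
  19÷5 = 3 each, +1 to first 4
Round 2: Ashgrove=14 Briarlake=7 Dunmere=15 Elkhorn=11 Fernhollow=20 → close Fernhollow (overflow 12)
  20÷4 = 5 each, +1 to first 0
Round 3: Ashgrove=19 Briarlake=12 Dunmere=20 Elkhorn=16 → close Ashgrove (overflow 11)
  19÷3 = 6 each, +1 to first 1
Round 4: Briarlake=19 Dunmere=26 Elkhorn=22 → close Briarlake (overflow 12)
  19÷2 = 9 each, +1 to first 1
Round 5: Dunmere=36 Elkhorn=31 → close Dunmere (overflow 22)
  36÷1 = 36 each, +1 to first 0

Closure order: Hollowpine, Fernhollow, Ashgrove, Briarlake, Dunmere
Last habitat: Elkhorn with 67 animals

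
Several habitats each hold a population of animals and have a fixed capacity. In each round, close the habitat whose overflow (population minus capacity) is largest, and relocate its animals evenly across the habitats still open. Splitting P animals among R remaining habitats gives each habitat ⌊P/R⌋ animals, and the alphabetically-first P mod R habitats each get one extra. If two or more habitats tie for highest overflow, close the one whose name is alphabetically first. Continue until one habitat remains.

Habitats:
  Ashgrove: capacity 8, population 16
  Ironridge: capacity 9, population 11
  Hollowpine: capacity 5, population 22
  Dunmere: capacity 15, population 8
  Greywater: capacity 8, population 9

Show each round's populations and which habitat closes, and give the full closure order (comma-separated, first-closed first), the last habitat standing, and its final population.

Closure order: Hollowpine, Ashgrove, Ironridge, Greywater
Last habitat: Dunmere with 66 animals

Round 1: Ashgrove=16 Dunmere=8 Greywater=9 Hollowpine=22 Ironridge=11 → close Hollowpine (overflow 17)
  22÷4 = 5 each, +1 to first 2
Round 2: Ashgrove=22 Dunmere=14 Greywater=14 Ironridge=16 → close Ashgrove (overflow 14)
  22÷3 = 7 each, +1 to first 1
Round 3: Dunmere=22 Greywater=21 Ironridge=23 → close Ironridge (overflow 14)
  23÷2 = 11 each, +1 to first 1
Round 4: Dunmere=34 Greywater=32 → close Greywater (overflow 24)
  32÷1 = 32 each, +1 to first 0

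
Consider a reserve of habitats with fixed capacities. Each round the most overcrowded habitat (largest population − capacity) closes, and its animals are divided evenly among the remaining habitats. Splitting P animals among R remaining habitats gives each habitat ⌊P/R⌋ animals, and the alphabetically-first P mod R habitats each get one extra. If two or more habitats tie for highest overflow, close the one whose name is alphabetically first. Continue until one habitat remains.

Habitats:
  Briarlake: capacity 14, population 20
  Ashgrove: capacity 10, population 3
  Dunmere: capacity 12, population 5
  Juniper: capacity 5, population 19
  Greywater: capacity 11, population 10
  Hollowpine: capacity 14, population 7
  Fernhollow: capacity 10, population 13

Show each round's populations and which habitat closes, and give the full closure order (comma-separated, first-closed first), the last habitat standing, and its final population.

Round 1: Ashgrove=3 Briarlake=20 Dunmere=5 Fernhollow=13 Greywater=10 Hollowpine=7 Juniper=19 → close Juniper (overflow 14)
  19÷6 = 3 each, +1 to first 1
Round 2: Ashgrove=7 Briarlake=23 Dunmere=8 Fernhollow=16 Greywater=13 Hollowpine=10 → close Briarlake (overflow 9)
  23÷5 = 4 each, +1 to first 3
Round 3: Ashgrove=12 Dunmere=13 Fernhollow=21 Greywater=17 Hollowpine=14 → close Fernhollow (overflow 11)
  21÷4 = 5 each, +1 to first 1
Round 4: Ashgrove=18 Dunmere=18 Greywater=22 Hollowpine=19 → close Greywater (overflow 11)
  22÷3 = 7 each, +1 to first 1
Round 5: Ashgrove=26 Dunmere=25 Hollowpine=26 → close Ashgrove (overflow 16)
  26÷2 = 13 each, +1 to first 0
Round 6: Dunmere=38 Hollowpine=39 → close Dunmere (overflow 26)
  38÷1 = 38 each, +1 to first 0

Closure order: Juniper, Briarlake, Fernhollow, Greywater, Ashgrove, Dunmere
Last habitat: Hollowpine with 77 animals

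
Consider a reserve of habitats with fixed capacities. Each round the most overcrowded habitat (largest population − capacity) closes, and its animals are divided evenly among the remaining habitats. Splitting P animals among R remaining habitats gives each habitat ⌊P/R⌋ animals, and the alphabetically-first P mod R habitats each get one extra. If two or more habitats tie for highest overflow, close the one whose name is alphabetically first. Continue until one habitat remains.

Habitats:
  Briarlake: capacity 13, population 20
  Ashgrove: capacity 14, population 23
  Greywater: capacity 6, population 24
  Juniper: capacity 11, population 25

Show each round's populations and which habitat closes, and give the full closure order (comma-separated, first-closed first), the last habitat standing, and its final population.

Closure order: Greywater, Juniper, Ashgrove
Last habitat: Briarlake with 92 animals

Round 1: Ashgrove=23 Briarlake=20 Greywater=24 Juniper=25 → close Greywater (overflow 18)
  24÷3 = 8 each, +1 to first 0
Round 2: Ashgrove=31 Briarlake=28 Juniper=33 → close Juniper (overflow 22)
  33÷2 = 16 each, +1 to first 1
Round 3: Ashgrove=48 Briarlake=44 → close Ashgrove (overflow 34)
  48÷1 = 48 each, +1 to first 0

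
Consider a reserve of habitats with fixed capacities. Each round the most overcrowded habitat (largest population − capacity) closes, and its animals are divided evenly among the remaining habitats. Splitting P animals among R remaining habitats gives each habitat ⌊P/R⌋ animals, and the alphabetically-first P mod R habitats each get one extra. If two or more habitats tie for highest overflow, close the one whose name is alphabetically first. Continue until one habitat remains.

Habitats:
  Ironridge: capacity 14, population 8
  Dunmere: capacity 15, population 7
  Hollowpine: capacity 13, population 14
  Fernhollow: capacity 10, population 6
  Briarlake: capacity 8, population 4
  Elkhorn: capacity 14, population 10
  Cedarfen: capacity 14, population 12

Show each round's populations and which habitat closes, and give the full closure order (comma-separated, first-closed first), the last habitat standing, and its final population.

Closure order: Hollowpine, Cedarfen, Briarlake, Elkhorn, Fernhollow, Dunmere
Last habitat: Ironridge with 61 animals

Round 1: Briarlake=4 Cedarfen=12 Dunmere=7 Elkhorn=10 Fernhollow=6 Hollowpine=14 Ironridge=8 → close Hollowpine (overflow 1)
  14÷6 = 2 each, +1 to first 2
Round 2: Briarlake=7 Cedarfen=15 Dunmere=9 Elkhorn=12 Fernhollow=8 Ironridge=10 → close Cedarfen (overflow 1)
  15÷5 = 3 each, +1 to first 0
Round 3: Briarlake=10 Dunmere=12 Elkhorn=15 Fernhollow=11 Ironridge=13 → close Briarlake (overflow 2)
  10÷4 = 2 each, +1 to first 2
Round 4: Dunmere=15 Elkhorn=18 Fernhollow=13 Ironridge=15 → close Elkhorn (overflow 4)
  18÷3 = 6 each, +1 to first 0
Round 5: Dunmere=21 Fernhollow=19 Ironridge=21 → close Fernhollow (overflow 9)
  19÷2 = 9 each, +1 to first 1
Round 6: Dunmere=31 Ironridge=30 → close Dunmere (overflow 16)
  31÷1 = 31 each, +1 to first 0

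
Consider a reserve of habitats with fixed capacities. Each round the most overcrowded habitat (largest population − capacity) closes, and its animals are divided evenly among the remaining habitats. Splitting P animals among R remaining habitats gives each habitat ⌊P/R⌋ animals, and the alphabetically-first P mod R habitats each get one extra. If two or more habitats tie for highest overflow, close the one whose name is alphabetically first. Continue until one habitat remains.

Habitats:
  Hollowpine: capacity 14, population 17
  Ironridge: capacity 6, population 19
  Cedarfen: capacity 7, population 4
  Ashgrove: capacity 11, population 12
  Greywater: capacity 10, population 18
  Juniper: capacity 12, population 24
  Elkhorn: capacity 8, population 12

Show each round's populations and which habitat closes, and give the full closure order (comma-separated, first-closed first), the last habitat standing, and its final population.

Closure order: Ironridge, Juniper, Greywater, Ashgrove, Elkhorn, Hollowpine
Last habitat: Cedarfen with 106 animals

Round 1: Ashgrove=12 Cedarfen=4 Elkhorn=12 Greywater=18 Hollowpine=17 Ironridge=19 Juniper=24 → close Ironridge (overflow 13)
  19÷6 = 3 each, +1 to first 1
Round 2: Ashgrove=16 Cedarfen=7 Elkhorn=15 Greywater=21 Hollowpine=20 Juniper=27 → close Juniper (overflow 15)
  27÷5 = 5 each, +1 to first 2
Round 3: Ashgrove=22 Cedarfen=13 Elkhorn=20 Greywater=26 Hollowpine=25 → close Greywater (overflow 16)
  26÷4 = 6 each, +1 to first 2
Round 4: Ashgrove=29 Cedarfen=20 Elkhorn=26 Hollowpine=31 → close Ashgrove (overflow 18)
  29÷3 = 9 each, +1 to first 2
Round 5: Cedarfen=30 Elkhorn=36 Hollowpine=40 → close Elkhorn (overflow 28)
  36÷2 = 18 each, +1 to first 0
Round 6: Cedarfen=48 Hollowpine=58 → close Hollowpine (overflow 44)
  58÷1 = 58 each, +1 to first 0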